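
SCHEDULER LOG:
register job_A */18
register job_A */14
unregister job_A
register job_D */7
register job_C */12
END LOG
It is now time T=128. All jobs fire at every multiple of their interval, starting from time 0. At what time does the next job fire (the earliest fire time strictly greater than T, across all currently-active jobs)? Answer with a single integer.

Answer: 132

Derivation:
Op 1: register job_A */18 -> active={job_A:*/18}
Op 2: register job_A */14 -> active={job_A:*/14}
Op 3: unregister job_A -> active={}
Op 4: register job_D */7 -> active={job_D:*/7}
Op 5: register job_C */12 -> active={job_C:*/12, job_D:*/7}
  job_C: interval 12, next fire after T=128 is 132
  job_D: interval 7, next fire after T=128 is 133
Earliest fire time = 132 (job job_C)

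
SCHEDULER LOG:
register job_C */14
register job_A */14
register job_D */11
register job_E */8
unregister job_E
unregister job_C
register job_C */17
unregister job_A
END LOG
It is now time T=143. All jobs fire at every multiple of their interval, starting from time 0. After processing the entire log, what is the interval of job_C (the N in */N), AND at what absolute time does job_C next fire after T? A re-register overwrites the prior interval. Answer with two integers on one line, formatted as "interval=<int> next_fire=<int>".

Op 1: register job_C */14 -> active={job_C:*/14}
Op 2: register job_A */14 -> active={job_A:*/14, job_C:*/14}
Op 3: register job_D */11 -> active={job_A:*/14, job_C:*/14, job_D:*/11}
Op 4: register job_E */8 -> active={job_A:*/14, job_C:*/14, job_D:*/11, job_E:*/8}
Op 5: unregister job_E -> active={job_A:*/14, job_C:*/14, job_D:*/11}
Op 6: unregister job_C -> active={job_A:*/14, job_D:*/11}
Op 7: register job_C */17 -> active={job_A:*/14, job_C:*/17, job_D:*/11}
Op 8: unregister job_A -> active={job_C:*/17, job_D:*/11}
Final interval of job_C = 17
Next fire of job_C after T=143: (143//17+1)*17 = 153

Answer: interval=17 next_fire=153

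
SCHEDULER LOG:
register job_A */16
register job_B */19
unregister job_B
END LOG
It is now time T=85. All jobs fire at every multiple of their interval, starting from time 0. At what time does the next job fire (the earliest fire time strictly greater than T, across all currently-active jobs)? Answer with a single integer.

Op 1: register job_A */16 -> active={job_A:*/16}
Op 2: register job_B */19 -> active={job_A:*/16, job_B:*/19}
Op 3: unregister job_B -> active={job_A:*/16}
  job_A: interval 16, next fire after T=85 is 96
Earliest fire time = 96 (job job_A)

Answer: 96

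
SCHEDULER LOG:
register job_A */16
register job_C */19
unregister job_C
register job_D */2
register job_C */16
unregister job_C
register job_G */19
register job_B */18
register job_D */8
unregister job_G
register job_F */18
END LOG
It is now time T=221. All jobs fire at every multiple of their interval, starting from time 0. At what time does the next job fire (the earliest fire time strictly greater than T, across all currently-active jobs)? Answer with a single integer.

Answer: 224

Derivation:
Op 1: register job_A */16 -> active={job_A:*/16}
Op 2: register job_C */19 -> active={job_A:*/16, job_C:*/19}
Op 3: unregister job_C -> active={job_A:*/16}
Op 4: register job_D */2 -> active={job_A:*/16, job_D:*/2}
Op 5: register job_C */16 -> active={job_A:*/16, job_C:*/16, job_D:*/2}
Op 6: unregister job_C -> active={job_A:*/16, job_D:*/2}
Op 7: register job_G */19 -> active={job_A:*/16, job_D:*/2, job_G:*/19}
Op 8: register job_B */18 -> active={job_A:*/16, job_B:*/18, job_D:*/2, job_G:*/19}
Op 9: register job_D */8 -> active={job_A:*/16, job_B:*/18, job_D:*/8, job_G:*/19}
Op 10: unregister job_G -> active={job_A:*/16, job_B:*/18, job_D:*/8}
Op 11: register job_F */18 -> active={job_A:*/16, job_B:*/18, job_D:*/8, job_F:*/18}
  job_A: interval 16, next fire after T=221 is 224
  job_B: interval 18, next fire after T=221 is 234
  job_D: interval 8, next fire after T=221 is 224
  job_F: interval 18, next fire after T=221 is 234
Earliest fire time = 224 (job job_A)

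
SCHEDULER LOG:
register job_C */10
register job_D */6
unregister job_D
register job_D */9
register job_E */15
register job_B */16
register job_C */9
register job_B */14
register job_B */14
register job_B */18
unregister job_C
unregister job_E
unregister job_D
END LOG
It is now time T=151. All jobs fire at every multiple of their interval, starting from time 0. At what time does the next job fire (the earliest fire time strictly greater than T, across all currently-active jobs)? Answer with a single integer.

Op 1: register job_C */10 -> active={job_C:*/10}
Op 2: register job_D */6 -> active={job_C:*/10, job_D:*/6}
Op 3: unregister job_D -> active={job_C:*/10}
Op 4: register job_D */9 -> active={job_C:*/10, job_D:*/9}
Op 5: register job_E */15 -> active={job_C:*/10, job_D:*/9, job_E:*/15}
Op 6: register job_B */16 -> active={job_B:*/16, job_C:*/10, job_D:*/9, job_E:*/15}
Op 7: register job_C */9 -> active={job_B:*/16, job_C:*/9, job_D:*/9, job_E:*/15}
Op 8: register job_B */14 -> active={job_B:*/14, job_C:*/9, job_D:*/9, job_E:*/15}
Op 9: register job_B */14 -> active={job_B:*/14, job_C:*/9, job_D:*/9, job_E:*/15}
Op 10: register job_B */18 -> active={job_B:*/18, job_C:*/9, job_D:*/9, job_E:*/15}
Op 11: unregister job_C -> active={job_B:*/18, job_D:*/9, job_E:*/15}
Op 12: unregister job_E -> active={job_B:*/18, job_D:*/9}
Op 13: unregister job_D -> active={job_B:*/18}
  job_B: interval 18, next fire after T=151 is 162
Earliest fire time = 162 (job job_B)

Answer: 162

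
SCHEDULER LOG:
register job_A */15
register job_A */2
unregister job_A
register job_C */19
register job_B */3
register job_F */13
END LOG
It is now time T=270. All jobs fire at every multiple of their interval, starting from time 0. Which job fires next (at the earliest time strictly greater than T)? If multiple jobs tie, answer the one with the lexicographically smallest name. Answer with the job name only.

Op 1: register job_A */15 -> active={job_A:*/15}
Op 2: register job_A */2 -> active={job_A:*/2}
Op 3: unregister job_A -> active={}
Op 4: register job_C */19 -> active={job_C:*/19}
Op 5: register job_B */3 -> active={job_B:*/3, job_C:*/19}
Op 6: register job_F */13 -> active={job_B:*/3, job_C:*/19, job_F:*/13}
  job_B: interval 3, next fire after T=270 is 273
  job_C: interval 19, next fire after T=270 is 285
  job_F: interval 13, next fire after T=270 is 273
Earliest = 273, winner (lex tiebreak) = job_B

Answer: job_B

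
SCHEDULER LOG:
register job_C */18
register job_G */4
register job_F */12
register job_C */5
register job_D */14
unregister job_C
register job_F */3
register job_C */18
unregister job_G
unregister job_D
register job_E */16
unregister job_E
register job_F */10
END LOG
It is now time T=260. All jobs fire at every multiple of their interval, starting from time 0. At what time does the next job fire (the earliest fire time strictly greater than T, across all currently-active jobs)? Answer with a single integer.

Answer: 270

Derivation:
Op 1: register job_C */18 -> active={job_C:*/18}
Op 2: register job_G */4 -> active={job_C:*/18, job_G:*/4}
Op 3: register job_F */12 -> active={job_C:*/18, job_F:*/12, job_G:*/4}
Op 4: register job_C */5 -> active={job_C:*/5, job_F:*/12, job_G:*/4}
Op 5: register job_D */14 -> active={job_C:*/5, job_D:*/14, job_F:*/12, job_G:*/4}
Op 6: unregister job_C -> active={job_D:*/14, job_F:*/12, job_G:*/4}
Op 7: register job_F */3 -> active={job_D:*/14, job_F:*/3, job_G:*/4}
Op 8: register job_C */18 -> active={job_C:*/18, job_D:*/14, job_F:*/3, job_G:*/4}
Op 9: unregister job_G -> active={job_C:*/18, job_D:*/14, job_F:*/3}
Op 10: unregister job_D -> active={job_C:*/18, job_F:*/3}
Op 11: register job_E */16 -> active={job_C:*/18, job_E:*/16, job_F:*/3}
Op 12: unregister job_E -> active={job_C:*/18, job_F:*/3}
Op 13: register job_F */10 -> active={job_C:*/18, job_F:*/10}
  job_C: interval 18, next fire after T=260 is 270
  job_F: interval 10, next fire after T=260 is 270
Earliest fire time = 270 (job job_C)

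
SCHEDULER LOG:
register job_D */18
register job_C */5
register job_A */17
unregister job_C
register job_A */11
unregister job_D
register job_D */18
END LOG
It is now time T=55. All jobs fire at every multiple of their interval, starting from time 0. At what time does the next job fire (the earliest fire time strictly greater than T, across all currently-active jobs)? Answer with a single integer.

Answer: 66

Derivation:
Op 1: register job_D */18 -> active={job_D:*/18}
Op 2: register job_C */5 -> active={job_C:*/5, job_D:*/18}
Op 3: register job_A */17 -> active={job_A:*/17, job_C:*/5, job_D:*/18}
Op 4: unregister job_C -> active={job_A:*/17, job_D:*/18}
Op 5: register job_A */11 -> active={job_A:*/11, job_D:*/18}
Op 6: unregister job_D -> active={job_A:*/11}
Op 7: register job_D */18 -> active={job_A:*/11, job_D:*/18}
  job_A: interval 11, next fire after T=55 is 66
  job_D: interval 18, next fire after T=55 is 72
Earliest fire time = 66 (job job_A)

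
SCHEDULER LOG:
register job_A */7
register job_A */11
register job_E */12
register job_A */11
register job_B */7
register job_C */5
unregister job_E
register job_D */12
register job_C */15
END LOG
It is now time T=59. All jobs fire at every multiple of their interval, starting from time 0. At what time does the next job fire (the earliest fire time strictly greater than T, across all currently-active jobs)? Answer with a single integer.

Answer: 60

Derivation:
Op 1: register job_A */7 -> active={job_A:*/7}
Op 2: register job_A */11 -> active={job_A:*/11}
Op 3: register job_E */12 -> active={job_A:*/11, job_E:*/12}
Op 4: register job_A */11 -> active={job_A:*/11, job_E:*/12}
Op 5: register job_B */7 -> active={job_A:*/11, job_B:*/7, job_E:*/12}
Op 6: register job_C */5 -> active={job_A:*/11, job_B:*/7, job_C:*/5, job_E:*/12}
Op 7: unregister job_E -> active={job_A:*/11, job_B:*/7, job_C:*/5}
Op 8: register job_D */12 -> active={job_A:*/11, job_B:*/7, job_C:*/5, job_D:*/12}
Op 9: register job_C */15 -> active={job_A:*/11, job_B:*/7, job_C:*/15, job_D:*/12}
  job_A: interval 11, next fire after T=59 is 66
  job_B: interval 7, next fire after T=59 is 63
  job_C: interval 15, next fire after T=59 is 60
  job_D: interval 12, next fire after T=59 is 60
Earliest fire time = 60 (job job_C)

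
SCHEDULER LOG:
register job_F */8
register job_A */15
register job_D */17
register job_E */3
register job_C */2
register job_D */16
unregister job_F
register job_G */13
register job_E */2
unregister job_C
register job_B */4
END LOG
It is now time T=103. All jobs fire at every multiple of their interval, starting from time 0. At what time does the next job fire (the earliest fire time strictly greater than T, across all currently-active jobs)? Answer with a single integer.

Answer: 104

Derivation:
Op 1: register job_F */8 -> active={job_F:*/8}
Op 2: register job_A */15 -> active={job_A:*/15, job_F:*/8}
Op 3: register job_D */17 -> active={job_A:*/15, job_D:*/17, job_F:*/8}
Op 4: register job_E */3 -> active={job_A:*/15, job_D:*/17, job_E:*/3, job_F:*/8}
Op 5: register job_C */2 -> active={job_A:*/15, job_C:*/2, job_D:*/17, job_E:*/3, job_F:*/8}
Op 6: register job_D */16 -> active={job_A:*/15, job_C:*/2, job_D:*/16, job_E:*/3, job_F:*/8}
Op 7: unregister job_F -> active={job_A:*/15, job_C:*/2, job_D:*/16, job_E:*/3}
Op 8: register job_G */13 -> active={job_A:*/15, job_C:*/2, job_D:*/16, job_E:*/3, job_G:*/13}
Op 9: register job_E */2 -> active={job_A:*/15, job_C:*/2, job_D:*/16, job_E:*/2, job_G:*/13}
Op 10: unregister job_C -> active={job_A:*/15, job_D:*/16, job_E:*/2, job_G:*/13}
Op 11: register job_B */4 -> active={job_A:*/15, job_B:*/4, job_D:*/16, job_E:*/2, job_G:*/13}
  job_A: interval 15, next fire after T=103 is 105
  job_B: interval 4, next fire after T=103 is 104
  job_D: interval 16, next fire after T=103 is 112
  job_E: interval 2, next fire after T=103 is 104
  job_G: interval 13, next fire after T=103 is 104
Earliest fire time = 104 (job job_B)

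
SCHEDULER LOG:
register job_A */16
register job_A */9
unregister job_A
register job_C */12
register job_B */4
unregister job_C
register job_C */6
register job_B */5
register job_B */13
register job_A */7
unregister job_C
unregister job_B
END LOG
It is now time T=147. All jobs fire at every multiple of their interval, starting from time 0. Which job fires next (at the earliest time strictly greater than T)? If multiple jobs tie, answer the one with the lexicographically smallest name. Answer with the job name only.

Answer: job_A

Derivation:
Op 1: register job_A */16 -> active={job_A:*/16}
Op 2: register job_A */9 -> active={job_A:*/9}
Op 3: unregister job_A -> active={}
Op 4: register job_C */12 -> active={job_C:*/12}
Op 5: register job_B */4 -> active={job_B:*/4, job_C:*/12}
Op 6: unregister job_C -> active={job_B:*/4}
Op 7: register job_C */6 -> active={job_B:*/4, job_C:*/6}
Op 8: register job_B */5 -> active={job_B:*/5, job_C:*/6}
Op 9: register job_B */13 -> active={job_B:*/13, job_C:*/6}
Op 10: register job_A */7 -> active={job_A:*/7, job_B:*/13, job_C:*/6}
Op 11: unregister job_C -> active={job_A:*/7, job_B:*/13}
Op 12: unregister job_B -> active={job_A:*/7}
  job_A: interval 7, next fire after T=147 is 154
Earliest = 154, winner (lex tiebreak) = job_A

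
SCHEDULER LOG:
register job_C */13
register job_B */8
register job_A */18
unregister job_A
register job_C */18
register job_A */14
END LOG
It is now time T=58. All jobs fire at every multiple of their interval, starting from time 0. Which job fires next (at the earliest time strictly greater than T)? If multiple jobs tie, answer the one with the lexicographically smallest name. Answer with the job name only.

Answer: job_B

Derivation:
Op 1: register job_C */13 -> active={job_C:*/13}
Op 2: register job_B */8 -> active={job_B:*/8, job_C:*/13}
Op 3: register job_A */18 -> active={job_A:*/18, job_B:*/8, job_C:*/13}
Op 4: unregister job_A -> active={job_B:*/8, job_C:*/13}
Op 5: register job_C */18 -> active={job_B:*/8, job_C:*/18}
Op 6: register job_A */14 -> active={job_A:*/14, job_B:*/8, job_C:*/18}
  job_A: interval 14, next fire after T=58 is 70
  job_B: interval 8, next fire after T=58 is 64
  job_C: interval 18, next fire after T=58 is 72
Earliest = 64, winner (lex tiebreak) = job_B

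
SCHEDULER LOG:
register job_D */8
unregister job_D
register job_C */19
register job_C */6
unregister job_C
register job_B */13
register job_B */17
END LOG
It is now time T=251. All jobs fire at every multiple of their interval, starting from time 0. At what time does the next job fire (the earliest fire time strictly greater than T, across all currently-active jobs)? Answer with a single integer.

Answer: 255

Derivation:
Op 1: register job_D */8 -> active={job_D:*/8}
Op 2: unregister job_D -> active={}
Op 3: register job_C */19 -> active={job_C:*/19}
Op 4: register job_C */6 -> active={job_C:*/6}
Op 5: unregister job_C -> active={}
Op 6: register job_B */13 -> active={job_B:*/13}
Op 7: register job_B */17 -> active={job_B:*/17}
  job_B: interval 17, next fire after T=251 is 255
Earliest fire time = 255 (job job_B)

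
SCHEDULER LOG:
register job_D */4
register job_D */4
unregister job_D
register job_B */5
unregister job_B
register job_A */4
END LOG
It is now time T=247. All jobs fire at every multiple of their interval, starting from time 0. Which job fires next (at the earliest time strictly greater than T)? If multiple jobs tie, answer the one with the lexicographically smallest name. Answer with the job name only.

Answer: job_A

Derivation:
Op 1: register job_D */4 -> active={job_D:*/4}
Op 2: register job_D */4 -> active={job_D:*/4}
Op 3: unregister job_D -> active={}
Op 4: register job_B */5 -> active={job_B:*/5}
Op 5: unregister job_B -> active={}
Op 6: register job_A */4 -> active={job_A:*/4}
  job_A: interval 4, next fire after T=247 is 248
Earliest = 248, winner (lex tiebreak) = job_A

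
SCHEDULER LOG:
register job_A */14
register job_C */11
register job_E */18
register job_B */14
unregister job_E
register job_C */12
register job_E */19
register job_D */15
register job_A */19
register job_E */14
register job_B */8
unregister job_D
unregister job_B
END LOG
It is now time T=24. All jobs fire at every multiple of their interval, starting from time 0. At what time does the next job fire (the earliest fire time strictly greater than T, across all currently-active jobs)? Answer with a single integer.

Op 1: register job_A */14 -> active={job_A:*/14}
Op 2: register job_C */11 -> active={job_A:*/14, job_C:*/11}
Op 3: register job_E */18 -> active={job_A:*/14, job_C:*/11, job_E:*/18}
Op 4: register job_B */14 -> active={job_A:*/14, job_B:*/14, job_C:*/11, job_E:*/18}
Op 5: unregister job_E -> active={job_A:*/14, job_B:*/14, job_C:*/11}
Op 6: register job_C */12 -> active={job_A:*/14, job_B:*/14, job_C:*/12}
Op 7: register job_E */19 -> active={job_A:*/14, job_B:*/14, job_C:*/12, job_E:*/19}
Op 8: register job_D */15 -> active={job_A:*/14, job_B:*/14, job_C:*/12, job_D:*/15, job_E:*/19}
Op 9: register job_A */19 -> active={job_A:*/19, job_B:*/14, job_C:*/12, job_D:*/15, job_E:*/19}
Op 10: register job_E */14 -> active={job_A:*/19, job_B:*/14, job_C:*/12, job_D:*/15, job_E:*/14}
Op 11: register job_B */8 -> active={job_A:*/19, job_B:*/8, job_C:*/12, job_D:*/15, job_E:*/14}
Op 12: unregister job_D -> active={job_A:*/19, job_B:*/8, job_C:*/12, job_E:*/14}
Op 13: unregister job_B -> active={job_A:*/19, job_C:*/12, job_E:*/14}
  job_A: interval 19, next fire after T=24 is 38
  job_C: interval 12, next fire after T=24 is 36
  job_E: interval 14, next fire after T=24 is 28
Earliest fire time = 28 (job job_E)

Answer: 28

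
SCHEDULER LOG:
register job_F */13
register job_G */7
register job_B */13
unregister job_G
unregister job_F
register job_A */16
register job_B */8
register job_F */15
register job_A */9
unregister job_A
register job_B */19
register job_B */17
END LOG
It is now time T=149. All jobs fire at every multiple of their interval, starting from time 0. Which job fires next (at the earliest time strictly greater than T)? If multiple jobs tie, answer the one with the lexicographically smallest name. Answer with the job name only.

Answer: job_F

Derivation:
Op 1: register job_F */13 -> active={job_F:*/13}
Op 2: register job_G */7 -> active={job_F:*/13, job_G:*/7}
Op 3: register job_B */13 -> active={job_B:*/13, job_F:*/13, job_G:*/7}
Op 4: unregister job_G -> active={job_B:*/13, job_F:*/13}
Op 5: unregister job_F -> active={job_B:*/13}
Op 6: register job_A */16 -> active={job_A:*/16, job_B:*/13}
Op 7: register job_B */8 -> active={job_A:*/16, job_B:*/8}
Op 8: register job_F */15 -> active={job_A:*/16, job_B:*/8, job_F:*/15}
Op 9: register job_A */9 -> active={job_A:*/9, job_B:*/8, job_F:*/15}
Op 10: unregister job_A -> active={job_B:*/8, job_F:*/15}
Op 11: register job_B */19 -> active={job_B:*/19, job_F:*/15}
Op 12: register job_B */17 -> active={job_B:*/17, job_F:*/15}
  job_B: interval 17, next fire after T=149 is 153
  job_F: interval 15, next fire after T=149 is 150
Earliest = 150, winner (lex tiebreak) = job_F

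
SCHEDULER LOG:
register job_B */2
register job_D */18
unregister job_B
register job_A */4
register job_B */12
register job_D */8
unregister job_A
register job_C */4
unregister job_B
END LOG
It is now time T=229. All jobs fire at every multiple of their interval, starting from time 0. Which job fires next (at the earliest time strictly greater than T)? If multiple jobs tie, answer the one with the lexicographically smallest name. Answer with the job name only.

Answer: job_C

Derivation:
Op 1: register job_B */2 -> active={job_B:*/2}
Op 2: register job_D */18 -> active={job_B:*/2, job_D:*/18}
Op 3: unregister job_B -> active={job_D:*/18}
Op 4: register job_A */4 -> active={job_A:*/4, job_D:*/18}
Op 5: register job_B */12 -> active={job_A:*/4, job_B:*/12, job_D:*/18}
Op 6: register job_D */8 -> active={job_A:*/4, job_B:*/12, job_D:*/8}
Op 7: unregister job_A -> active={job_B:*/12, job_D:*/8}
Op 8: register job_C */4 -> active={job_B:*/12, job_C:*/4, job_D:*/8}
Op 9: unregister job_B -> active={job_C:*/4, job_D:*/8}
  job_C: interval 4, next fire after T=229 is 232
  job_D: interval 8, next fire after T=229 is 232
Earliest = 232, winner (lex tiebreak) = job_C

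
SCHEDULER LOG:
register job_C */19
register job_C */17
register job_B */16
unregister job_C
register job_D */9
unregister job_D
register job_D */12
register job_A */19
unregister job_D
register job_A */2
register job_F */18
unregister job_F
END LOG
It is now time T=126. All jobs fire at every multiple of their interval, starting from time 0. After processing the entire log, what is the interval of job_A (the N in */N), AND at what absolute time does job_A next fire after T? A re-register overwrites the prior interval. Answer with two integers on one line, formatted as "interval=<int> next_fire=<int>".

Op 1: register job_C */19 -> active={job_C:*/19}
Op 2: register job_C */17 -> active={job_C:*/17}
Op 3: register job_B */16 -> active={job_B:*/16, job_C:*/17}
Op 4: unregister job_C -> active={job_B:*/16}
Op 5: register job_D */9 -> active={job_B:*/16, job_D:*/9}
Op 6: unregister job_D -> active={job_B:*/16}
Op 7: register job_D */12 -> active={job_B:*/16, job_D:*/12}
Op 8: register job_A */19 -> active={job_A:*/19, job_B:*/16, job_D:*/12}
Op 9: unregister job_D -> active={job_A:*/19, job_B:*/16}
Op 10: register job_A */2 -> active={job_A:*/2, job_B:*/16}
Op 11: register job_F */18 -> active={job_A:*/2, job_B:*/16, job_F:*/18}
Op 12: unregister job_F -> active={job_A:*/2, job_B:*/16}
Final interval of job_A = 2
Next fire of job_A after T=126: (126//2+1)*2 = 128

Answer: interval=2 next_fire=128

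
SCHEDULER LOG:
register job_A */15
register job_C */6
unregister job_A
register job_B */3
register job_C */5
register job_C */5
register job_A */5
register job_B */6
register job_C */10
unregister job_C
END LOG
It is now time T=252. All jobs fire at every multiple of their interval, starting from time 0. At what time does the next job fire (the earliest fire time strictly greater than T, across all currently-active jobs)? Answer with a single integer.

Op 1: register job_A */15 -> active={job_A:*/15}
Op 2: register job_C */6 -> active={job_A:*/15, job_C:*/6}
Op 3: unregister job_A -> active={job_C:*/6}
Op 4: register job_B */3 -> active={job_B:*/3, job_C:*/6}
Op 5: register job_C */5 -> active={job_B:*/3, job_C:*/5}
Op 6: register job_C */5 -> active={job_B:*/3, job_C:*/5}
Op 7: register job_A */5 -> active={job_A:*/5, job_B:*/3, job_C:*/5}
Op 8: register job_B */6 -> active={job_A:*/5, job_B:*/6, job_C:*/5}
Op 9: register job_C */10 -> active={job_A:*/5, job_B:*/6, job_C:*/10}
Op 10: unregister job_C -> active={job_A:*/5, job_B:*/6}
  job_A: interval 5, next fire after T=252 is 255
  job_B: interval 6, next fire after T=252 is 258
Earliest fire time = 255 (job job_A)

Answer: 255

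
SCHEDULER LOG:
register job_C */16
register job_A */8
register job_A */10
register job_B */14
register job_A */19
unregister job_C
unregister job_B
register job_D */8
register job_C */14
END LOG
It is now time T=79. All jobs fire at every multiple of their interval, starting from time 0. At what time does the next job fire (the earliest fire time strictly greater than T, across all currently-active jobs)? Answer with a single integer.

Op 1: register job_C */16 -> active={job_C:*/16}
Op 2: register job_A */8 -> active={job_A:*/8, job_C:*/16}
Op 3: register job_A */10 -> active={job_A:*/10, job_C:*/16}
Op 4: register job_B */14 -> active={job_A:*/10, job_B:*/14, job_C:*/16}
Op 5: register job_A */19 -> active={job_A:*/19, job_B:*/14, job_C:*/16}
Op 6: unregister job_C -> active={job_A:*/19, job_B:*/14}
Op 7: unregister job_B -> active={job_A:*/19}
Op 8: register job_D */8 -> active={job_A:*/19, job_D:*/8}
Op 9: register job_C */14 -> active={job_A:*/19, job_C:*/14, job_D:*/8}
  job_A: interval 19, next fire after T=79 is 95
  job_C: interval 14, next fire after T=79 is 84
  job_D: interval 8, next fire after T=79 is 80
Earliest fire time = 80 (job job_D)

Answer: 80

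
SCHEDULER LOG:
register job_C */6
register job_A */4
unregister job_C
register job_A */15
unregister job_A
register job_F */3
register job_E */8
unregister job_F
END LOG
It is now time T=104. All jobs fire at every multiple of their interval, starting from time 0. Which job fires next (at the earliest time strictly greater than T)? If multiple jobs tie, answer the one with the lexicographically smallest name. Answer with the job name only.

Answer: job_E

Derivation:
Op 1: register job_C */6 -> active={job_C:*/6}
Op 2: register job_A */4 -> active={job_A:*/4, job_C:*/6}
Op 3: unregister job_C -> active={job_A:*/4}
Op 4: register job_A */15 -> active={job_A:*/15}
Op 5: unregister job_A -> active={}
Op 6: register job_F */3 -> active={job_F:*/3}
Op 7: register job_E */8 -> active={job_E:*/8, job_F:*/3}
Op 8: unregister job_F -> active={job_E:*/8}
  job_E: interval 8, next fire after T=104 is 112
Earliest = 112, winner (lex tiebreak) = job_E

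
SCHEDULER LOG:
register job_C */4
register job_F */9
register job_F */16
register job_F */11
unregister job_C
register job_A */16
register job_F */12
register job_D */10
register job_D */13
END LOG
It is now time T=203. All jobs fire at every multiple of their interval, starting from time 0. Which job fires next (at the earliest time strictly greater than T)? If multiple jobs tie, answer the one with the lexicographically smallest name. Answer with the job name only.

Answer: job_F

Derivation:
Op 1: register job_C */4 -> active={job_C:*/4}
Op 2: register job_F */9 -> active={job_C:*/4, job_F:*/9}
Op 3: register job_F */16 -> active={job_C:*/4, job_F:*/16}
Op 4: register job_F */11 -> active={job_C:*/4, job_F:*/11}
Op 5: unregister job_C -> active={job_F:*/11}
Op 6: register job_A */16 -> active={job_A:*/16, job_F:*/11}
Op 7: register job_F */12 -> active={job_A:*/16, job_F:*/12}
Op 8: register job_D */10 -> active={job_A:*/16, job_D:*/10, job_F:*/12}
Op 9: register job_D */13 -> active={job_A:*/16, job_D:*/13, job_F:*/12}
  job_A: interval 16, next fire after T=203 is 208
  job_D: interval 13, next fire after T=203 is 208
  job_F: interval 12, next fire after T=203 is 204
Earliest = 204, winner (lex tiebreak) = job_F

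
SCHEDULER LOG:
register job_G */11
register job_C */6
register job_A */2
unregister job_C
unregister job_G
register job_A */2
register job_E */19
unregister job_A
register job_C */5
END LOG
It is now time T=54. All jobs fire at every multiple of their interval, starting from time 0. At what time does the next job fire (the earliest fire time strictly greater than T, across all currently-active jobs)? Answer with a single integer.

Op 1: register job_G */11 -> active={job_G:*/11}
Op 2: register job_C */6 -> active={job_C:*/6, job_G:*/11}
Op 3: register job_A */2 -> active={job_A:*/2, job_C:*/6, job_G:*/11}
Op 4: unregister job_C -> active={job_A:*/2, job_G:*/11}
Op 5: unregister job_G -> active={job_A:*/2}
Op 6: register job_A */2 -> active={job_A:*/2}
Op 7: register job_E */19 -> active={job_A:*/2, job_E:*/19}
Op 8: unregister job_A -> active={job_E:*/19}
Op 9: register job_C */5 -> active={job_C:*/5, job_E:*/19}
  job_C: interval 5, next fire after T=54 is 55
  job_E: interval 19, next fire after T=54 is 57
Earliest fire time = 55 (job job_C)

Answer: 55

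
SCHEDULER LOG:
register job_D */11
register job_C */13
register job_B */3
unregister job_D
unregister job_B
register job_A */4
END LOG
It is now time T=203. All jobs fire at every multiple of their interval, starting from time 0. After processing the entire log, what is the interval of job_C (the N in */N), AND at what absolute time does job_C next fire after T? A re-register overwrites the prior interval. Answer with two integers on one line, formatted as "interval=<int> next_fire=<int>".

Op 1: register job_D */11 -> active={job_D:*/11}
Op 2: register job_C */13 -> active={job_C:*/13, job_D:*/11}
Op 3: register job_B */3 -> active={job_B:*/3, job_C:*/13, job_D:*/11}
Op 4: unregister job_D -> active={job_B:*/3, job_C:*/13}
Op 5: unregister job_B -> active={job_C:*/13}
Op 6: register job_A */4 -> active={job_A:*/4, job_C:*/13}
Final interval of job_C = 13
Next fire of job_C after T=203: (203//13+1)*13 = 208

Answer: interval=13 next_fire=208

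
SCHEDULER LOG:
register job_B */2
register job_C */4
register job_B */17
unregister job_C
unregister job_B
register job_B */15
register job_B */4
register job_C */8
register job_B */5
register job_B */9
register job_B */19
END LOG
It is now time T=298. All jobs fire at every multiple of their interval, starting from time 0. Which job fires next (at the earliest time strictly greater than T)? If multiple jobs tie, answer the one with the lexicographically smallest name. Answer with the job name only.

Op 1: register job_B */2 -> active={job_B:*/2}
Op 2: register job_C */4 -> active={job_B:*/2, job_C:*/4}
Op 3: register job_B */17 -> active={job_B:*/17, job_C:*/4}
Op 4: unregister job_C -> active={job_B:*/17}
Op 5: unregister job_B -> active={}
Op 6: register job_B */15 -> active={job_B:*/15}
Op 7: register job_B */4 -> active={job_B:*/4}
Op 8: register job_C */8 -> active={job_B:*/4, job_C:*/8}
Op 9: register job_B */5 -> active={job_B:*/5, job_C:*/8}
Op 10: register job_B */9 -> active={job_B:*/9, job_C:*/8}
Op 11: register job_B */19 -> active={job_B:*/19, job_C:*/8}
  job_B: interval 19, next fire after T=298 is 304
  job_C: interval 8, next fire after T=298 is 304
Earliest = 304, winner (lex tiebreak) = job_B

Answer: job_B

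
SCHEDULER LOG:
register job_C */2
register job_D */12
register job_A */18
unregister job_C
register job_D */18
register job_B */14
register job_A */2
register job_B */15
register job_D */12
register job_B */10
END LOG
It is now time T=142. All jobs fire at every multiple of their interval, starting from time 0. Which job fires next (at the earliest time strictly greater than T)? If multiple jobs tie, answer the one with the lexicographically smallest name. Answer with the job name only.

Op 1: register job_C */2 -> active={job_C:*/2}
Op 2: register job_D */12 -> active={job_C:*/2, job_D:*/12}
Op 3: register job_A */18 -> active={job_A:*/18, job_C:*/2, job_D:*/12}
Op 4: unregister job_C -> active={job_A:*/18, job_D:*/12}
Op 5: register job_D */18 -> active={job_A:*/18, job_D:*/18}
Op 6: register job_B */14 -> active={job_A:*/18, job_B:*/14, job_D:*/18}
Op 7: register job_A */2 -> active={job_A:*/2, job_B:*/14, job_D:*/18}
Op 8: register job_B */15 -> active={job_A:*/2, job_B:*/15, job_D:*/18}
Op 9: register job_D */12 -> active={job_A:*/2, job_B:*/15, job_D:*/12}
Op 10: register job_B */10 -> active={job_A:*/2, job_B:*/10, job_D:*/12}
  job_A: interval 2, next fire after T=142 is 144
  job_B: interval 10, next fire after T=142 is 150
  job_D: interval 12, next fire after T=142 is 144
Earliest = 144, winner (lex tiebreak) = job_A

Answer: job_A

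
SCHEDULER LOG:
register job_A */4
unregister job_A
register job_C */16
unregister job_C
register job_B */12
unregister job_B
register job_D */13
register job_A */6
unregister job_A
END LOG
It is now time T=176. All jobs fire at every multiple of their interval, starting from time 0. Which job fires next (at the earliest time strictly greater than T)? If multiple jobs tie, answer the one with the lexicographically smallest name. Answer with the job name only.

Answer: job_D

Derivation:
Op 1: register job_A */4 -> active={job_A:*/4}
Op 2: unregister job_A -> active={}
Op 3: register job_C */16 -> active={job_C:*/16}
Op 4: unregister job_C -> active={}
Op 5: register job_B */12 -> active={job_B:*/12}
Op 6: unregister job_B -> active={}
Op 7: register job_D */13 -> active={job_D:*/13}
Op 8: register job_A */6 -> active={job_A:*/6, job_D:*/13}
Op 9: unregister job_A -> active={job_D:*/13}
  job_D: interval 13, next fire after T=176 is 182
Earliest = 182, winner (lex tiebreak) = job_D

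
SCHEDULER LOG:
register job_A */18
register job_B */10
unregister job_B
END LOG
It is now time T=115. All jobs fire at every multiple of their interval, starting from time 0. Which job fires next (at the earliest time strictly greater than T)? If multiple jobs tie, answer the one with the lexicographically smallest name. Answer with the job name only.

Op 1: register job_A */18 -> active={job_A:*/18}
Op 2: register job_B */10 -> active={job_A:*/18, job_B:*/10}
Op 3: unregister job_B -> active={job_A:*/18}
  job_A: interval 18, next fire after T=115 is 126
Earliest = 126, winner (lex tiebreak) = job_A

Answer: job_A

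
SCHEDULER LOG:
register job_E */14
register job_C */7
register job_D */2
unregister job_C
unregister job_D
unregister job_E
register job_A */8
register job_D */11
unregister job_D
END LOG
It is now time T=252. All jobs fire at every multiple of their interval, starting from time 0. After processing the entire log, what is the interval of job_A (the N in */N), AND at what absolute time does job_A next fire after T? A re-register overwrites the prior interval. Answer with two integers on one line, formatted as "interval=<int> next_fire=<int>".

Op 1: register job_E */14 -> active={job_E:*/14}
Op 2: register job_C */7 -> active={job_C:*/7, job_E:*/14}
Op 3: register job_D */2 -> active={job_C:*/7, job_D:*/2, job_E:*/14}
Op 4: unregister job_C -> active={job_D:*/2, job_E:*/14}
Op 5: unregister job_D -> active={job_E:*/14}
Op 6: unregister job_E -> active={}
Op 7: register job_A */8 -> active={job_A:*/8}
Op 8: register job_D */11 -> active={job_A:*/8, job_D:*/11}
Op 9: unregister job_D -> active={job_A:*/8}
Final interval of job_A = 8
Next fire of job_A after T=252: (252//8+1)*8 = 256

Answer: interval=8 next_fire=256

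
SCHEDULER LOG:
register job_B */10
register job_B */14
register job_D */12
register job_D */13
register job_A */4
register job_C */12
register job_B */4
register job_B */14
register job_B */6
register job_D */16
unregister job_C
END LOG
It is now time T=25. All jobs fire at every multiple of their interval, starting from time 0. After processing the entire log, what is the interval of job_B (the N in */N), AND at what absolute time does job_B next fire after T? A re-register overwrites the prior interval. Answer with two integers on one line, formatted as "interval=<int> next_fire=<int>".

Op 1: register job_B */10 -> active={job_B:*/10}
Op 2: register job_B */14 -> active={job_B:*/14}
Op 3: register job_D */12 -> active={job_B:*/14, job_D:*/12}
Op 4: register job_D */13 -> active={job_B:*/14, job_D:*/13}
Op 5: register job_A */4 -> active={job_A:*/4, job_B:*/14, job_D:*/13}
Op 6: register job_C */12 -> active={job_A:*/4, job_B:*/14, job_C:*/12, job_D:*/13}
Op 7: register job_B */4 -> active={job_A:*/4, job_B:*/4, job_C:*/12, job_D:*/13}
Op 8: register job_B */14 -> active={job_A:*/4, job_B:*/14, job_C:*/12, job_D:*/13}
Op 9: register job_B */6 -> active={job_A:*/4, job_B:*/6, job_C:*/12, job_D:*/13}
Op 10: register job_D */16 -> active={job_A:*/4, job_B:*/6, job_C:*/12, job_D:*/16}
Op 11: unregister job_C -> active={job_A:*/4, job_B:*/6, job_D:*/16}
Final interval of job_B = 6
Next fire of job_B after T=25: (25//6+1)*6 = 30

Answer: interval=6 next_fire=30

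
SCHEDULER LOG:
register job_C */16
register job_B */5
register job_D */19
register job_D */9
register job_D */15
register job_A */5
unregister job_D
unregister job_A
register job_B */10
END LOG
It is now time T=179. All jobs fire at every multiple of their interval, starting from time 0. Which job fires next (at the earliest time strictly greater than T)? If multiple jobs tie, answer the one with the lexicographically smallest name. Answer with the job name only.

Answer: job_B

Derivation:
Op 1: register job_C */16 -> active={job_C:*/16}
Op 2: register job_B */5 -> active={job_B:*/5, job_C:*/16}
Op 3: register job_D */19 -> active={job_B:*/5, job_C:*/16, job_D:*/19}
Op 4: register job_D */9 -> active={job_B:*/5, job_C:*/16, job_D:*/9}
Op 5: register job_D */15 -> active={job_B:*/5, job_C:*/16, job_D:*/15}
Op 6: register job_A */5 -> active={job_A:*/5, job_B:*/5, job_C:*/16, job_D:*/15}
Op 7: unregister job_D -> active={job_A:*/5, job_B:*/5, job_C:*/16}
Op 8: unregister job_A -> active={job_B:*/5, job_C:*/16}
Op 9: register job_B */10 -> active={job_B:*/10, job_C:*/16}
  job_B: interval 10, next fire after T=179 is 180
  job_C: interval 16, next fire after T=179 is 192
Earliest = 180, winner (lex tiebreak) = job_B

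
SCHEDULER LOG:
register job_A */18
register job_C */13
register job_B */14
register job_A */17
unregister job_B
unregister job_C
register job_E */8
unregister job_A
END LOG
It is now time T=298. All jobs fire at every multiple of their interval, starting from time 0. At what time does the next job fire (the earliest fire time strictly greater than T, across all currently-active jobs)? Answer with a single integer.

Answer: 304

Derivation:
Op 1: register job_A */18 -> active={job_A:*/18}
Op 2: register job_C */13 -> active={job_A:*/18, job_C:*/13}
Op 3: register job_B */14 -> active={job_A:*/18, job_B:*/14, job_C:*/13}
Op 4: register job_A */17 -> active={job_A:*/17, job_B:*/14, job_C:*/13}
Op 5: unregister job_B -> active={job_A:*/17, job_C:*/13}
Op 6: unregister job_C -> active={job_A:*/17}
Op 7: register job_E */8 -> active={job_A:*/17, job_E:*/8}
Op 8: unregister job_A -> active={job_E:*/8}
  job_E: interval 8, next fire after T=298 is 304
Earliest fire time = 304 (job job_E)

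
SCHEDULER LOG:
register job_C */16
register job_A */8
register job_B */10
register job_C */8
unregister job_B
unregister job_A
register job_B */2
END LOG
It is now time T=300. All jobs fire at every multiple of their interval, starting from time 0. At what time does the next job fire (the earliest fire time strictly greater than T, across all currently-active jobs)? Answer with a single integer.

Answer: 302

Derivation:
Op 1: register job_C */16 -> active={job_C:*/16}
Op 2: register job_A */8 -> active={job_A:*/8, job_C:*/16}
Op 3: register job_B */10 -> active={job_A:*/8, job_B:*/10, job_C:*/16}
Op 4: register job_C */8 -> active={job_A:*/8, job_B:*/10, job_C:*/8}
Op 5: unregister job_B -> active={job_A:*/8, job_C:*/8}
Op 6: unregister job_A -> active={job_C:*/8}
Op 7: register job_B */2 -> active={job_B:*/2, job_C:*/8}
  job_B: interval 2, next fire after T=300 is 302
  job_C: interval 8, next fire after T=300 is 304
Earliest fire time = 302 (job job_B)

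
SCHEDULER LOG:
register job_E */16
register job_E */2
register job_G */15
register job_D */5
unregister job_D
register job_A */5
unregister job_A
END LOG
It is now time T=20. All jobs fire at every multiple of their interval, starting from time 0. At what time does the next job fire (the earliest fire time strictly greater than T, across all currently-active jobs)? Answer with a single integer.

Op 1: register job_E */16 -> active={job_E:*/16}
Op 2: register job_E */2 -> active={job_E:*/2}
Op 3: register job_G */15 -> active={job_E:*/2, job_G:*/15}
Op 4: register job_D */5 -> active={job_D:*/5, job_E:*/2, job_G:*/15}
Op 5: unregister job_D -> active={job_E:*/2, job_G:*/15}
Op 6: register job_A */5 -> active={job_A:*/5, job_E:*/2, job_G:*/15}
Op 7: unregister job_A -> active={job_E:*/2, job_G:*/15}
  job_E: interval 2, next fire after T=20 is 22
  job_G: interval 15, next fire after T=20 is 30
Earliest fire time = 22 (job job_E)

Answer: 22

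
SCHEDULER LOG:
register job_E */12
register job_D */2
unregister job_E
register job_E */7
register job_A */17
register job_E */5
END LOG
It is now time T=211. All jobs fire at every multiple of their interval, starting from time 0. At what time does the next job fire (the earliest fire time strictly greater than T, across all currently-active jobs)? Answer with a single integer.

Answer: 212

Derivation:
Op 1: register job_E */12 -> active={job_E:*/12}
Op 2: register job_D */2 -> active={job_D:*/2, job_E:*/12}
Op 3: unregister job_E -> active={job_D:*/2}
Op 4: register job_E */7 -> active={job_D:*/2, job_E:*/7}
Op 5: register job_A */17 -> active={job_A:*/17, job_D:*/2, job_E:*/7}
Op 6: register job_E */5 -> active={job_A:*/17, job_D:*/2, job_E:*/5}
  job_A: interval 17, next fire after T=211 is 221
  job_D: interval 2, next fire after T=211 is 212
  job_E: interval 5, next fire after T=211 is 215
Earliest fire time = 212 (job job_D)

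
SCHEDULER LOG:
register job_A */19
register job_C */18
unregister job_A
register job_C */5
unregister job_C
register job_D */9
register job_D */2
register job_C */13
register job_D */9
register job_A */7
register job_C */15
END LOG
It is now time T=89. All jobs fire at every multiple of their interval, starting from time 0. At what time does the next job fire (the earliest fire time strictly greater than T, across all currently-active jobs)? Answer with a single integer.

Op 1: register job_A */19 -> active={job_A:*/19}
Op 2: register job_C */18 -> active={job_A:*/19, job_C:*/18}
Op 3: unregister job_A -> active={job_C:*/18}
Op 4: register job_C */5 -> active={job_C:*/5}
Op 5: unregister job_C -> active={}
Op 6: register job_D */9 -> active={job_D:*/9}
Op 7: register job_D */2 -> active={job_D:*/2}
Op 8: register job_C */13 -> active={job_C:*/13, job_D:*/2}
Op 9: register job_D */9 -> active={job_C:*/13, job_D:*/9}
Op 10: register job_A */7 -> active={job_A:*/7, job_C:*/13, job_D:*/9}
Op 11: register job_C */15 -> active={job_A:*/7, job_C:*/15, job_D:*/9}
  job_A: interval 7, next fire after T=89 is 91
  job_C: interval 15, next fire after T=89 is 90
  job_D: interval 9, next fire after T=89 is 90
Earliest fire time = 90 (job job_C)

Answer: 90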